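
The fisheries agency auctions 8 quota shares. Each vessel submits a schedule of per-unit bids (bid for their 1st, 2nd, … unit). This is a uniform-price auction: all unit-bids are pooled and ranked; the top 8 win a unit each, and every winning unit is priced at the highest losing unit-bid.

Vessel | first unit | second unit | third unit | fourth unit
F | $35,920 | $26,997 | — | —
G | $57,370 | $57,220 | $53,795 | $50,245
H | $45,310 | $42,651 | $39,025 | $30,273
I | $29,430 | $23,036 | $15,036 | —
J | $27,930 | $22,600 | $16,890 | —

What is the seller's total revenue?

Total revenue: $242,184

Merging the schedules and taking the best 8: 57,370 (G-1), 57,220 (G-2), 53,795 (G-3), 50,245 (G-4), 45,310 (H-1), 42,651 (H-2), 39,025 (H-3), 35,920 (F-1)
First bid not allocated: $30,273.
Allocation: F 1, G 4, H 3. Every unit priced at $30,273.
Revenue = 8 × 30,273 = $242,184.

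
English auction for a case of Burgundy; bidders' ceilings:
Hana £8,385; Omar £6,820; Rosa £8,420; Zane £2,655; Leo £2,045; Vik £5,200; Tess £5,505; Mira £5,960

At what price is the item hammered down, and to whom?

Limits in order: 8,420 (Rosa) > 8,385 (Hana) > 6,820 (Omar) > 5,960 (Mira) > 5,505 (Tess) > 5,200 (Vik) > …
Once the price passes £8,385, only Rosa is left; the hammer falls at Hana's limit of £8,385.

Rosa wins at £8,385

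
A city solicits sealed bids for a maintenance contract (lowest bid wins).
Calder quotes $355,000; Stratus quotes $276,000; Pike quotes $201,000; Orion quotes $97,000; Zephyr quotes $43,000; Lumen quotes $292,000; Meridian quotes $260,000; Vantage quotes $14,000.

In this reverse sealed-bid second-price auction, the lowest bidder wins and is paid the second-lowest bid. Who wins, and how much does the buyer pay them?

Reverse sealed-bid second-price auction: the lowest bidder wins and is paid the second-lowest bid.
Bids in order: 14,000 (Vantage) < 43,000 (Zephyr) < 97,000 (Orion) < 201,000 (Pike) < 260,000 (Meridian) < 276,000 (Stratus) < …
Vantage is lowest; is paid the second-lowest bid, $43,000.

Vantage is paid $43,000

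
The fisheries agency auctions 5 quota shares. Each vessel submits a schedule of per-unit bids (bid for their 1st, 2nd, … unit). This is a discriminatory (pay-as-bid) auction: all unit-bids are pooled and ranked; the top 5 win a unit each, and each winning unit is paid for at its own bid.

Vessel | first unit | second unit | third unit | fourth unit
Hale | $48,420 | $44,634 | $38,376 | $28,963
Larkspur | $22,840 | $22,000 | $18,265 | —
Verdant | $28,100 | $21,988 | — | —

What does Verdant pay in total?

Verdant pays $28,100

All unit-bids, highest first — top 5: 48,420 (Hale-1), 44,634 (Hale-2), 38,376 (Hale-3), 28,963 (Hale-4), 28,100 (Verdant-1)
Next rejected bid: $22,840 (not a price — pay-as-bid).
Verdant's winning unit-bids: 28,100 = $28,100.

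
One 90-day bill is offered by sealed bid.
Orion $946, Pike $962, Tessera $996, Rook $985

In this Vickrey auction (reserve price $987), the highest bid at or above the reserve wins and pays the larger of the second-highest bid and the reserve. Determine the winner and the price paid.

Tessera pays $987

Sorting bids: 996 (Tessera) > 985 (Rook) > 962 (Pike) > 946 (Orion)
Highest eligible bid: Tessera at $996.
max(second-highest $985, reserve $987) = $987.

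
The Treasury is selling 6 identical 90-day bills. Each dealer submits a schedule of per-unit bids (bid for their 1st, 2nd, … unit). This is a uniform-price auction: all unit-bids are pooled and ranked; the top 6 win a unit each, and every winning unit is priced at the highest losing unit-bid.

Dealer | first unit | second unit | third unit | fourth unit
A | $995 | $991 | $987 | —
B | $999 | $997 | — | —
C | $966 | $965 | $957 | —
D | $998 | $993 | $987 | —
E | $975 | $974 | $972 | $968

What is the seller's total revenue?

Total revenue: $5,922

All unit-bids, highest first — top 6: 999 (B-1), 998 (D-1), 997 (B-2), 995 (A-1), 993 (D-2), 991 (A-2)
Highest rejected unit-bid = $987.
Allocation: A 2, B 2, D 2. Every unit priced at $987.
Revenue = 6 × 987 = $5,922.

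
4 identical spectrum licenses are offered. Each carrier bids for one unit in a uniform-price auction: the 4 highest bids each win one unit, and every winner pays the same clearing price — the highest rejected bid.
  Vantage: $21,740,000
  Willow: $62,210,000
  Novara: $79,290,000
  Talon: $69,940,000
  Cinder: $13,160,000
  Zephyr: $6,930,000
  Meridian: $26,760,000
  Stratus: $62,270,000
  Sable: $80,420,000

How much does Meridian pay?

Meridian pays $0

Sorting: 80,420,000 (Sable), 79,290,000 (Novara), 69,940,000 (Talon), 62,270,000 (Stratus), 62,210,000 (Willow), 26,760,000 (Meridian), …
Winners (4 units): Sable, Novara, Talon, Stratus.
First losing bid is Willow's $62,210,000, which sets the uniform price.
Meridian does not win → pays $0.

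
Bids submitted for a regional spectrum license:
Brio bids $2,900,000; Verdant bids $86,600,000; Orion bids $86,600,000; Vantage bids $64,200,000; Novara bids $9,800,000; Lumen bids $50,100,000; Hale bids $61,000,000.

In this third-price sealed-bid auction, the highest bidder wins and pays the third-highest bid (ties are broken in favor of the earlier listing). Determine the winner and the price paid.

Verdant pays $64,200,000

Sorting bids: 86,600,000 (Verdant) > 86,600,000 (Orion) > 64,200,000 (Vantage) > 61,000,000 (Hale) > 50,100,000 (Lumen) > 9,800,000 (Novara) > …
Tie at $86,600,000 → Verdant wins by tie-break.
Verdant wins; payment is bid #3 in the ranking = $64,200,000.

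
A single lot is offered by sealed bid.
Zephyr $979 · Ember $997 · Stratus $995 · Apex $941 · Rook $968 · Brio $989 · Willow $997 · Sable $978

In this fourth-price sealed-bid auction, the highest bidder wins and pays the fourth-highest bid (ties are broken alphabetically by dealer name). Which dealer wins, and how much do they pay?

Rule: the highest bidder wins and pays the fourth-highest bid.
Sorting bids: 997 (Ember) > 997 (Willow) > 995 (Stratus) > 989 (Brio) > 979 (Zephyr) > 978 (Sable) > …
Ember and Willow tie at $997; tie-break gives it to Ember.
Ember is highest; pays the fourth-highest bid, $989.

Ember pays $989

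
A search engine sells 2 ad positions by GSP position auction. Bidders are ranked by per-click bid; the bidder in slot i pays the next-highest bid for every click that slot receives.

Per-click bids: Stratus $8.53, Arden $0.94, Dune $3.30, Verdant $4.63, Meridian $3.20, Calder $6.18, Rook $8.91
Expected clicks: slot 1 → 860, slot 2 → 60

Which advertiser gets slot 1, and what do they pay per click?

Sorting advertisers: $8.91 (Rook) > $8.53 (Stratus) > $6.18 (Calder) > …
Slot 1 goes to the first-ranked bidder, Rook, who pays the next bid down: $8.53/click.

Rook; $8.53 per click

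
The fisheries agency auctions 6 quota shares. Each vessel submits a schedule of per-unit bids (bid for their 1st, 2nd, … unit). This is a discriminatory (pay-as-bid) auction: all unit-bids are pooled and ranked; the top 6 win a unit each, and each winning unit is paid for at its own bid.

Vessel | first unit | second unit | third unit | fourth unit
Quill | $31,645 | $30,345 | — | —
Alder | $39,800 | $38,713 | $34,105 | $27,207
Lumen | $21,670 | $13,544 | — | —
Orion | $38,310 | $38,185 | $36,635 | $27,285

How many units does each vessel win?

Alder 3, Orion 3

Merging the schedules and taking the best 6: 39,800 (Alder-1), 38,713 (Alder-2), 38,310 (Orion-1), 38,185 (Orion-2), 36,635 (Orion-3), 34,105 (Alder-3)
Next rejected bid: $31,645 (not a price — pay-as-bid).
Allocation: Alder 3, Orion 3.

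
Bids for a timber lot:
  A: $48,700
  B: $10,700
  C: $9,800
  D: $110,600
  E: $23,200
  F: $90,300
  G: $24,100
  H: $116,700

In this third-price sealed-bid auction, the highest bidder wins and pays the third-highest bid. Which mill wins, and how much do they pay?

H pays $90,300

Rule: the highest bidder wins and pays the third-highest bid.
Sorting bids: 116,700 (H) > 110,600 (D) > 90,300 (F) > 48,700 (A) > 24,100 (G) > 23,200 (E) > …
H is highest; pays the third-highest bid, $90,300.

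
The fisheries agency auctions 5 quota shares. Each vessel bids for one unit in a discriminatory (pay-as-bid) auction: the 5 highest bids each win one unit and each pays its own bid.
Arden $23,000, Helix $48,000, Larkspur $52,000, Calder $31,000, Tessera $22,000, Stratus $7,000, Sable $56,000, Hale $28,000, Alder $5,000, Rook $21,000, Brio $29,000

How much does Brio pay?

Brio pays $29,000

Bids ranked high→low: 56,000 (Sable), 52,000 (Larkspur), 48,000 (Helix), 31,000 (Calder), 29,000 (Brio), 28,000 (Hale), 23,000 (Arden), …
Top 5: Sable, Larkspur, Helix, Calder, Brio.
Brio wins → own bid $29,000.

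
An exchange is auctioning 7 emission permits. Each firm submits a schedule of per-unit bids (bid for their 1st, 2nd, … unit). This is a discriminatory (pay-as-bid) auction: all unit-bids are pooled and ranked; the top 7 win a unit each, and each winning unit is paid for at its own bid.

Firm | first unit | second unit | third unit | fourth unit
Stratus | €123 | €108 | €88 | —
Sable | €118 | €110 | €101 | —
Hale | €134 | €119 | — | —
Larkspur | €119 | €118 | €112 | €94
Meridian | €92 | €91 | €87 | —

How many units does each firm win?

Hale 2, Larkspur 3, Sable 1, Stratus 1

Merging the schedules and taking the best 7: 134 (Hale-1), 123 (Stratus-1), 119 (Hale-2), 119 (Larkspur-1), 118 (Sable-1), 118 (Larkspur-2), 112 (Larkspur-3)
Next rejected bid: €110 (not a price — pay-as-bid).
Allocation: Hale 2, Larkspur 3, Sable 1, Stratus 1.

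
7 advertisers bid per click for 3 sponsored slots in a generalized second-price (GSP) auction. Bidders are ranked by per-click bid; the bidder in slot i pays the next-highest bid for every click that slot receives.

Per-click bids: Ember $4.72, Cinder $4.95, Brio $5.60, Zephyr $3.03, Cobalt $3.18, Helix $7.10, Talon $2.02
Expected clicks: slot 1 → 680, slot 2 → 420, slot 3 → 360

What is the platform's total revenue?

Total revenue: $7586.20

Ranked by bid: $7.10 (Helix) > $5.60 (Brio) > $4.95 (Cinder) > $4.72 (Ember) > …
Slot 1: Helix pays $5.60 × 680 = $3808.00
Slot 2: Brio pays $4.95 × 420 = $2079.00
Slot 3: Cinder pays $4.72 × 360 = $1699.20
Total = $7586.20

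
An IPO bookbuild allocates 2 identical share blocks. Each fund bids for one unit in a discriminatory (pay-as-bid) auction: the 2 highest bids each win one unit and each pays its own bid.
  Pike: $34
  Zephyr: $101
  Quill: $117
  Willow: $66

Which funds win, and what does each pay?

Ordering the bids: 117 (Quill), 101 (Zephyr), 66 (Willow), 34 (Pike)
Top 2: Quill, Zephyr.
Each winner pays its own bid: Quill $117, Zephyr $101.

Quill $117, Zephyr $101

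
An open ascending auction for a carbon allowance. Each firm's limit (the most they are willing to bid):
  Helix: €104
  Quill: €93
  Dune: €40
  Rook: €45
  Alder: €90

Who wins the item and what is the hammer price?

Sorting limits: 104 (Helix) > 93 (Quill) > 90 (Alder) > 45 (Rook) > 40 (Dune)
Quill is the last rival to drop out, at €93; Helix remains and wins at that price.

Helix wins at €93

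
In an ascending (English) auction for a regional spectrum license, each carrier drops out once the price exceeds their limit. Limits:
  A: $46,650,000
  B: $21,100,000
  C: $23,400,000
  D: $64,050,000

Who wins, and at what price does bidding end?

D wins at $46,650,000

Limits ranked: 64,050,000 (D) > 46,650,000 (A) > 23,400,000 (C) > 21,100,000 (B)
Bidding ends when A exits at $46,650,000; D takes it.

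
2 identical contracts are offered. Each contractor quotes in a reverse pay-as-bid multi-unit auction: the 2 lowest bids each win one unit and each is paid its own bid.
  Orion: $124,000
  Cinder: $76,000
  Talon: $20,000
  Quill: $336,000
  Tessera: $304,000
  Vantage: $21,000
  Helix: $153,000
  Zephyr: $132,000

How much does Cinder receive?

Cinder is paid $0

Bids ranked low→high: 20,000 (Talon), 21,000 (Vantage), 76,000 (Cinder), 124,000 (Orion), …
Winners (2 units): Talon, Vantage.
Cinder does not win → $0.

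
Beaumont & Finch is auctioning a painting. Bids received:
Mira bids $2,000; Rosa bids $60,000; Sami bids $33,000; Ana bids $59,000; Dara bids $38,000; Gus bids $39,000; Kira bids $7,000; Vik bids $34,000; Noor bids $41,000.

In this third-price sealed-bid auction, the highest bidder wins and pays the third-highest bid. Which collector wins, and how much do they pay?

Bids in order: 60,000 (Rosa) > 59,000 (Ana) > 41,000 (Noor) > 39,000 (Gus) > 38,000 (Dara) > 34,000 (Vik) > …
Rosa wins; payment is bid #3 in the ranking = $41,000.

Rosa pays $41,000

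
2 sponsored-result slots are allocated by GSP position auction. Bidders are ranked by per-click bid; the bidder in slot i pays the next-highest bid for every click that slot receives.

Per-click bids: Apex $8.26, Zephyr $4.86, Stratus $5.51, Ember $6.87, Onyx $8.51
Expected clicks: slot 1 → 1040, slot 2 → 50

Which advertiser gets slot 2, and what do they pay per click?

Ranked by bid: $8.51 (Onyx) > $8.26 (Apex) > $6.87 (Ember) > …
Slot 2 goes to the second-ranked bidder, Apex, who pays the next bid down: $6.87/click.

Apex; $6.87 per click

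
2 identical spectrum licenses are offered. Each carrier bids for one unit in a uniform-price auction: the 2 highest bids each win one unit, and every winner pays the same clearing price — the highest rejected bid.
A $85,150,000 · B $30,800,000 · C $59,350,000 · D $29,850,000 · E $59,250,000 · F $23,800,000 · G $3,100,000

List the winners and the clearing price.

A, C; each pays $59,250,000

Bids ranked high→low: 85,150,000 (A), 59,350,000 (C), 59,250,000 (E), 30,800,000 (B), …
The 2 highest are A, C.
Highest unsuccessful bid: $59,250,000 → clearing price.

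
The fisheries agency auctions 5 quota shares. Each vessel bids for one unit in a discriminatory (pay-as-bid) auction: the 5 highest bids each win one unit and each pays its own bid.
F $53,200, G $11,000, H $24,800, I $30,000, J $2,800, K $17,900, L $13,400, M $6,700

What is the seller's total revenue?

Bids ranked high→low: 53,200 (F), 30,000 (I), 24,800 (H), 17,900 (K), 13,400 (L), 11,000 (G), 6,700 (M), …
The 5 highest are F, I, H, K, L.
Total revenue = 53,200 + 30,000 + 24,800 + 17,900 + 13,400 = $139,300.

Total revenue: $139,300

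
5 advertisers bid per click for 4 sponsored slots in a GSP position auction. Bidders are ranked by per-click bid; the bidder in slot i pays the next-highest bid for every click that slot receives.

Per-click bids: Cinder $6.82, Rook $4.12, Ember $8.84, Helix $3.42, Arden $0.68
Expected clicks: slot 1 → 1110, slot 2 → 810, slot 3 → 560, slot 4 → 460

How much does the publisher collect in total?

Total revenue: $13135.40

Per-click bids in order: $8.84 (Ember) > $6.82 (Cinder) > $4.12 (Rook) > $3.42 (Helix) > $0.68 (Arden)
Slot 1: Ember pays $6.82 × 1110 = $7570.20
Slot 2: Cinder pays $4.12 × 810 = $3337.20
Slot 3: Rook pays $3.42 × 560 = $1915.20
Slot 4: Helix pays $0.68 × 460 = $312.80
Total = $13135.40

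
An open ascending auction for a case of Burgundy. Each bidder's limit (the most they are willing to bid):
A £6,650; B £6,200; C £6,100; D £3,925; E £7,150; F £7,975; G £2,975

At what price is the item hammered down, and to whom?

Limits ranked: 7,975 (F) > 7,150 (E) > 6,650 (A) > 6,200 (B) > 6,100 (C) > 3,925 (D) > …
Bidding ends when E exits at £7,150; F takes it.

F wins at £7,150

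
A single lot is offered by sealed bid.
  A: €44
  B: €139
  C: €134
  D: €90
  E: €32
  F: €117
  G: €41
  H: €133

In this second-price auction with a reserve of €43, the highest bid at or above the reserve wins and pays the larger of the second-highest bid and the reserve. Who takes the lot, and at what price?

B pays €134

Rule: the highest bid at or above the reserve wins and pays the larger of the second-highest bid and the reserve.
Sorting bids: 139 (B) > 134 (C) > 133 (H) > 117 (F) > 90 (D) > 44 (A) > …
B has the top bid at or above the reserve (€139).
Second-highest bid €134 exceeds the reserve €43 → payment €134.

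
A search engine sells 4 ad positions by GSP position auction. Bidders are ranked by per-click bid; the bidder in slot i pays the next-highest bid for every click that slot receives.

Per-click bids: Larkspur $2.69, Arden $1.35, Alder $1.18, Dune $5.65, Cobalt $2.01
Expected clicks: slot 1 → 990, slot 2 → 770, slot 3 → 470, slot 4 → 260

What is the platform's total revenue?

Per-click bids in order: $5.65 (Dune) > $2.69 (Larkspur) > $2.01 (Cobalt) > $1.35 (Arden) > $1.18 (Alder)
Slot 1: Dune pays $2.69 × 990 = $2663.10
Slot 2: Larkspur pays $2.01 × 770 = $1547.70
Slot 3: Cobalt pays $1.35 × 470 = $634.50
Slot 4: Arden pays $1.18 × 260 = $306.80
Total = $5152.10

Total revenue: $5152.10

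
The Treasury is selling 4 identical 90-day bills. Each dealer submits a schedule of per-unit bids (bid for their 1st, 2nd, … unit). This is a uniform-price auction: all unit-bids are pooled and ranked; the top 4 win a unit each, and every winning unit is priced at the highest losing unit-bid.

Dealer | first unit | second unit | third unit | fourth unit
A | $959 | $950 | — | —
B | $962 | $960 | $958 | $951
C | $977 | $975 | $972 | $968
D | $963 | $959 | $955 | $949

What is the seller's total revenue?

Total revenue: $3,852

Merging the schedules and taking the best 4: 977 (C-1), 975 (C-2), 972 (C-3), 968 (C-4)
First bid not allocated: $963.
Allocation: C 4. Every unit priced at $963.
Revenue = 4 × 963 = $3,852.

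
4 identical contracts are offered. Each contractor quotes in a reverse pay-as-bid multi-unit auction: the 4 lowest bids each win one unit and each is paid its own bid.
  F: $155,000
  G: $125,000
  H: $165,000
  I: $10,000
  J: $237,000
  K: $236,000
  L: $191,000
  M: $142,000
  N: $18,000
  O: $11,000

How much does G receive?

Bids ranked low→high: 10,000 (I), 11,000 (O), 18,000 (N), 125,000 (G), 142,000 (M), 155,000 (F), …
Winners (4 units): I, O, N, G.
G wins → own bid $125,000.

G is paid $125,000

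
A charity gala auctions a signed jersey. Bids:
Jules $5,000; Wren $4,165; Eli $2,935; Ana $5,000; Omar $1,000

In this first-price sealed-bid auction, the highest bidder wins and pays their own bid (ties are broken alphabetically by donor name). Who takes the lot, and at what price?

First-price sealed-bid auction: the highest bidder wins and pays their own bid.
Bids ranked: 5,000 (Ana) > 5,000 (Jules) > 4,165 (Wren) > 2,935 (Eli) > 1,000 (Omar)
Ana and Jules tie at $5,000; tie-break gives it to Ana.
Ana has the highest bid and pays exactly that: $5,000.

Ana pays $5,000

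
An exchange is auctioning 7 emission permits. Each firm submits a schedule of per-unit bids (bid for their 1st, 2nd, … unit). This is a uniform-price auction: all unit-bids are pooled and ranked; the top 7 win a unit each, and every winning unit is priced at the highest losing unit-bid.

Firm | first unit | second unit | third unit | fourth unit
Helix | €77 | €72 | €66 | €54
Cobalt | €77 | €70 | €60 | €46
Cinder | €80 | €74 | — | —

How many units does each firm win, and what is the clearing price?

Cinder 2, Cobalt 2, Helix 3; clearing price €60

Pooled unit-bids ranked (top 7): 80 (Cinder-1), 77 (Helix-1), 77 (Cobalt-1), 74 (Cinder-2), 72 (Helix-2), 70 (Cobalt-2), 66 (Helix-3)
First bid not allocated: €60.
Allocation: Cinder 2, Cobalt 2, Helix 3.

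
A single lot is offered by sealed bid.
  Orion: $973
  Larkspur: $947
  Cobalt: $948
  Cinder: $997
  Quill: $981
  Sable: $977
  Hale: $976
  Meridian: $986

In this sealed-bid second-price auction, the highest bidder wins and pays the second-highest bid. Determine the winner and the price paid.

Bids in order: 997 (Cinder) > 986 (Meridian) > 981 (Quill) > 977 (Sable) > 976 (Hale) > 973 (Orion) > …
Cinder wins with the highest bid; price is set by the runner-up at $986.

Cinder pays $986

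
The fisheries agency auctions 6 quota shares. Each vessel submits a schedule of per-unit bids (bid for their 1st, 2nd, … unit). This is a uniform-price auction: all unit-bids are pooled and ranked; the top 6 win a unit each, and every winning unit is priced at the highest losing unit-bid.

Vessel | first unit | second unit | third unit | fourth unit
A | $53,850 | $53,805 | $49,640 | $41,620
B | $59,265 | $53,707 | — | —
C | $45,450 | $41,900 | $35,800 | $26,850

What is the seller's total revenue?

Total revenue: $251,400

All unit-bids, highest first — top 6: 59,265 (B-1), 53,850 (A-1), 53,805 (A-2), 53,707 (B-2), 49,640 (A-3), 45,450 (C-1)
Highest rejected unit-bid = $41,900.
Allocation: A 3, B 2, C 1. Every unit priced at $41,900.
Revenue = 6 × 41,900 = $251,400.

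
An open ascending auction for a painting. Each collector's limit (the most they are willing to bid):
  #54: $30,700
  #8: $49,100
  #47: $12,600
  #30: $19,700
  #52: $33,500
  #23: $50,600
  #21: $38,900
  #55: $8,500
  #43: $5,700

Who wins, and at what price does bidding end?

Rule: the price rises until one bidder remains; the winner pays the price at which the last rival dropped out.
Sorting limits: 50,600 (#23) > 49,100 (#8) > 38,900 (#21) > 33,500 (#52) > 30,700 (#54) > 19,700 (#30) > …
#8 is the last rival to drop out, at $49,100; #23 remains and wins at that price.

#23 wins at $49,100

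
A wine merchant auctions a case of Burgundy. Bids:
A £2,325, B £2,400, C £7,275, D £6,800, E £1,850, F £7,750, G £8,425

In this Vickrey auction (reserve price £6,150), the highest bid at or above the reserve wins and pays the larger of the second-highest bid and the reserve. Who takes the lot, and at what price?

Vickrey auction (reserve price £6,150): the highest bid at or above the reserve wins and pays the larger of the second-highest bid and the reserve.
Sorting bids: 8,425 (G) > 7,750 (F) > 7,275 (C) > 6,800 (D) > 2,400 (B) > 2,325 (A) > …
G has the top bid at or above the reserve (£8,425).
Second-highest bid £7,750 exceeds the reserve £6,150 → payment £7,750.

G pays £7,750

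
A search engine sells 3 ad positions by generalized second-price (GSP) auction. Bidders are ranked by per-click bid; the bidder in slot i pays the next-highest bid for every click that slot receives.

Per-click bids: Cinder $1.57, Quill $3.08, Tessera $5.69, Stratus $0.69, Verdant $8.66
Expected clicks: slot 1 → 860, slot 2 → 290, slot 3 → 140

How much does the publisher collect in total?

Total revenue: $6006.40

Per-click bids in order: $8.66 (Verdant) > $5.69 (Tessera) > $3.08 (Quill) > $1.57 (Cinder) > …
Slot 1: Verdant pays $5.69 × 860 = $4893.40
Slot 2: Tessera pays $3.08 × 290 = $893.20
Slot 3: Quill pays $1.57 × 140 = $219.80
Total = $6006.40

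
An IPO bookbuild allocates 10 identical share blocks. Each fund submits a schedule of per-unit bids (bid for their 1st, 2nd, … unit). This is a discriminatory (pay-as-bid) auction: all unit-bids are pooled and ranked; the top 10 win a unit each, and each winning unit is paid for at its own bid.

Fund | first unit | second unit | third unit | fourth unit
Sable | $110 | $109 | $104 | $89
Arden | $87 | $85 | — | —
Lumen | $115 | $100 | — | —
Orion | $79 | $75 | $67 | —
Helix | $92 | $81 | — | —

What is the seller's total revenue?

Total revenue: $972

Merging the schedules and taking the best 10: 115 (Lumen-1), 110 (Sable-1), 109 (Sable-2), 104 (Sable-3), 100 (Lumen-2), 92 (Helix-1), 89 (Sable-4), 87 (Arden-1), 85 (Arden-2), 81 (Helix-2)
Next rejected bid: $79 (not a price — pay-as-bid).
Each winning unit pays its own bid.
Revenue = 115 + 110 + 109 + 104 + 100 + 92 + 89 + 87 + 85 + 81 = $972.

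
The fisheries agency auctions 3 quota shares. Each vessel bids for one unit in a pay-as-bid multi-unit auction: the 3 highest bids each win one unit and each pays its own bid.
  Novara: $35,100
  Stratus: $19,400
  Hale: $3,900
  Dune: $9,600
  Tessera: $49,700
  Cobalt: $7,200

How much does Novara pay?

Novara pays $35,100

Sorting: 49,700 (Tessera), 35,100 (Novara), 19,400 (Stratus), 9,600 (Dune), 7,200 (Cobalt), …
Winners (3 units): Tessera, Novara, Stratus.
Novara wins → own bid $35,100.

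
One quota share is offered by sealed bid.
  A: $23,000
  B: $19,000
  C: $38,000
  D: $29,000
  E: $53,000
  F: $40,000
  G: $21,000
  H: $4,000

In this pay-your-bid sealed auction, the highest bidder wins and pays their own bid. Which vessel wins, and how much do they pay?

Rule: the highest bidder wins and pays their own bid.
Bids ranked: 53,000 (E) > 40,000 (F) > 38,000 (C) > 29,000 (D) > 23,000 (A) > 21,000 (G) > …
E is highest → pays own bid, $53,000.

E pays $53,000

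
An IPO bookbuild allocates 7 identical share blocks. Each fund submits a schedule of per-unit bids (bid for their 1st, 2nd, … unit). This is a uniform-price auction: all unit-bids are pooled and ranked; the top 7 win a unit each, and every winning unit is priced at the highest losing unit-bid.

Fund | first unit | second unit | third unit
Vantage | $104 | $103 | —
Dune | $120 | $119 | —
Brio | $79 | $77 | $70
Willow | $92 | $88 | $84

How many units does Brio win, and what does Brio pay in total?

Merging the schedules and taking the best 7: 120 (Dune-1), 119 (Dune-2), 104 (Vantage-1), 103 (Vantage-2), 92 (Willow-1), 88 (Willow-2), 84 (Willow-3)
First bid not allocated: $79.
Brio wins 0 unit(s) at $79 each.

Brio: 0 units, pays $0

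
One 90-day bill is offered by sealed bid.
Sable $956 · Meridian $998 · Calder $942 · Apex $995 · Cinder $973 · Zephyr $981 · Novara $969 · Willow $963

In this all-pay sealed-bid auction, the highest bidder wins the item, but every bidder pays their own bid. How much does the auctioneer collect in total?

Total revenue: $7,777

Bids ranked: 998 (Meridian) > 995 (Apex) > 981 (Zephyr) > 973 (Cinder) > 969 (Novara) > 963 (Willow) > …
Meridian wins with the top bid; all bids are sunk regardless.
Every bidder forfeits their bid regardless of winning.
Revenue = 956 + 998 + 942 + 995 + 973 + 981 + 969 + 963 = $7,777.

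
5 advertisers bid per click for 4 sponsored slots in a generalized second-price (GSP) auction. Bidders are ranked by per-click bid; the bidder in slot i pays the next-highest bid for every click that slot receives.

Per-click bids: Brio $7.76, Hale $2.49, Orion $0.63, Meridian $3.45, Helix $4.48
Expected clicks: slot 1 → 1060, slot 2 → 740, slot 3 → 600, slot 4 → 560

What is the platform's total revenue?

Total revenue: $9148.60

Sorting advertisers: $7.76 (Brio) > $4.48 (Helix) > $3.45 (Meridian) > $2.49 (Hale) > $0.63 (Orion)
Slot 1: Brio pays $4.48 × 1060 = $4748.80
Slot 2: Helix pays $3.45 × 740 = $2553.00
Slot 3: Meridian pays $2.49 × 600 = $1494.00
Slot 4: Hale pays $0.63 × 560 = $352.80
Total = $9148.60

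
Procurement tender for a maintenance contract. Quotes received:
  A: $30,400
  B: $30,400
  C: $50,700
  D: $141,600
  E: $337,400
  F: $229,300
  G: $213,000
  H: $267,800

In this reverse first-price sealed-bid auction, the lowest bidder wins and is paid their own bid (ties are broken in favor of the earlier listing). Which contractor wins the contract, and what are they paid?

Rule: the lowest bidder wins and is paid their own bid.
Bids in order: 30,400 (A) < 30,400 (B) < 50,700 (C) < 141,600 (D) < 213,000 (G) < 229,300 (F) < …
Tie at $30,400 → A wins by tie-break.
A is lowest → is paid own bid, $30,400.

A is paid $30,400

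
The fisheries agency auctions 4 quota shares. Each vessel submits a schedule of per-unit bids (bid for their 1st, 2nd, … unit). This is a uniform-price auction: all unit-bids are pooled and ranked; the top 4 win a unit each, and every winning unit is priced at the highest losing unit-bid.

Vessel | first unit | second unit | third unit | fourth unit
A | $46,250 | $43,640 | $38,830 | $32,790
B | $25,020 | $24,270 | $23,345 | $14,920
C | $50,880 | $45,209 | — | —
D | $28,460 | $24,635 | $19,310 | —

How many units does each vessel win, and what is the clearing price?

Pooled unit-bids ranked (top 4): 50,880 (C-1), 46,250 (A-1), 45,209 (C-2), 43,640 (A-2)
First bid not allocated: $38,830.
Allocation: A 2, C 2.

A 2, C 2; clearing price $38,830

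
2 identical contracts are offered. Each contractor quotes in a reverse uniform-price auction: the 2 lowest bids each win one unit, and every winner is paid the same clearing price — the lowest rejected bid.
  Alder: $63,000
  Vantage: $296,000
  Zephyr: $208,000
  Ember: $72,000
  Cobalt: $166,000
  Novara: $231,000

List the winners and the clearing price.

Alder, Ember; each is paid $166,000

Ordering the bids: 63,000 (Alder), 72,000 (Ember), 166,000 (Cobalt), 208,000 (Zephyr), …
Winners (2 units): Alder, Ember.
Clearing price = lowest rejected bid = $166,000.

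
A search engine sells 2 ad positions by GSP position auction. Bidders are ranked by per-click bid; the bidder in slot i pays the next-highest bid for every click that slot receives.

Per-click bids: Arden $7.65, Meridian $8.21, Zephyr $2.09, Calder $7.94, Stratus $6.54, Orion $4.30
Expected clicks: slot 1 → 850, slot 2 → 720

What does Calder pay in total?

Per-click bids in order: $8.21 (Meridian) > $7.94 (Calder) > $7.65 (Arden) > …
Calder holds slot 2 → pays next bid $7.65 × 720 clicks = $5508.00.

Calder pays $5508.00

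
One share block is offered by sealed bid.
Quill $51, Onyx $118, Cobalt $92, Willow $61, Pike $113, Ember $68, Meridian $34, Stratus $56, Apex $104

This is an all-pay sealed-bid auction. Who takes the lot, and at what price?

All-pay sealed-bid auction: the highest bidder wins the item, but every bidder pays their own bid.
Sorting bids: 118 (Onyx) > 113 (Pike) > 104 (Apex) > 92 (Cobalt) > 68 (Ember) > 61 (Willow) > …
Onyx wins with the top bid; all bids are sunk regardless.

Onyx pays $118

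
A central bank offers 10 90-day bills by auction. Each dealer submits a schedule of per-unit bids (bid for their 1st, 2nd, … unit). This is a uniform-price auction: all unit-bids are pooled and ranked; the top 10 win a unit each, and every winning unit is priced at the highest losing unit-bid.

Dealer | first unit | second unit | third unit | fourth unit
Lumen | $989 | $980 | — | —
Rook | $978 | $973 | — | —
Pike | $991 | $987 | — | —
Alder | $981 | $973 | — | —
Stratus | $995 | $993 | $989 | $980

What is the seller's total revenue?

Total revenue: $9,730

Merging the schedules and taking the best 10: 995 (Stratus-1), 993 (Stratus-2), 991 (Pike-1), 989 (Lumen-1), 989 (Stratus-3), 987 (Pike-2), 981 (Alder-1), 980 (Lumen-2), 980 (Stratus-4), 978 (Rook-1)
Highest rejected unit-bid = $973.
Allocation: Alder 1, Lumen 2, Pike 2, Rook 1, Stratus 4. Every unit priced at $973.
Revenue = 10 × 973 = $9,730.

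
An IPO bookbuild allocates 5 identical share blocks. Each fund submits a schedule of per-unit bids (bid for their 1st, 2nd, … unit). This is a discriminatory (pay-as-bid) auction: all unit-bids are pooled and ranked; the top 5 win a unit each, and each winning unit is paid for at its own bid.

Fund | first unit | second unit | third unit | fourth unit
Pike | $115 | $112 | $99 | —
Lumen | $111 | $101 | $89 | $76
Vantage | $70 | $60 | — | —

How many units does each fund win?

Merging the schedules and taking the best 5: 115 (Pike-1), 112 (Pike-2), 111 (Lumen-1), 101 (Lumen-2), 99 (Pike-3)
Next rejected bid: $89 (not a price — pay-as-bid).
Allocation: Lumen 2, Pike 3.

Lumen 2, Pike 3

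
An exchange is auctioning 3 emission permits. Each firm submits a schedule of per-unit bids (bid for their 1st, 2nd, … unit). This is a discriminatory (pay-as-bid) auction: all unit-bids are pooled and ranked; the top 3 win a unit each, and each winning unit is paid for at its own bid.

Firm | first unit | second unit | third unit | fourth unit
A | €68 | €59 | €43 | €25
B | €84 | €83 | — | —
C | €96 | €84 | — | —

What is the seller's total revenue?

Total revenue: €264

All unit-bids, highest first — top 3: 96 (C-1), 84 (B-1), 84 (C-2)
Next rejected bid: €83 (not a price — pay-as-bid).
Each winning unit pays its own bid.
Revenue = 96 + 84 + 84 = €264.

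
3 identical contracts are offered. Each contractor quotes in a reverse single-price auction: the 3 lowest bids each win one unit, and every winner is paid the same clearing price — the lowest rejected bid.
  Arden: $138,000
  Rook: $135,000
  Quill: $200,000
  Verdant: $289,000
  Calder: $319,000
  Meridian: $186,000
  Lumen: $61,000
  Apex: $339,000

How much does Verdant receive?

Sorting: 61,000 (Lumen), 135,000 (Rook), 138,000 (Arden), 186,000 (Meridian), 200,000 (Quill), …
Lowest 3: Lumen, Rook, Arden.
Clearing price = lowest rejected bid = $186,000.
Verdant does not win → is paid $0.

Verdant is paid $0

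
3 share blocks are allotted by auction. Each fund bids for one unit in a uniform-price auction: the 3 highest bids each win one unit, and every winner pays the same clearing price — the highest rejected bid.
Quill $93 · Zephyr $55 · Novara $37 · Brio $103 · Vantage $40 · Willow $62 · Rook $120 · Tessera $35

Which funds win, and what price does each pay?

Rook, Brio, Quill; each pays $62

Ordering the bids: 120 (Rook), 103 (Brio), 93 (Quill), 62 (Willow), 55 (Zephyr), …
The 3 highest are Rook, Brio, Quill.
First losing bid is Willow's $62, which sets the uniform price.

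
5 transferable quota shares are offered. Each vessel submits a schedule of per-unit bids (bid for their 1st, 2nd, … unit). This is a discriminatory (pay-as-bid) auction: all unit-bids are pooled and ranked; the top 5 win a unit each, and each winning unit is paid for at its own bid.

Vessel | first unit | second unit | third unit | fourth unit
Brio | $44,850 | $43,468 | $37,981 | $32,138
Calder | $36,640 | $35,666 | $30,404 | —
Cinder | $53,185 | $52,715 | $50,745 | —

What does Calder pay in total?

Calder pays $0

All unit-bids, highest first — top 5: 53,185 (Cinder-1), 52,715 (Cinder-2), 50,745 (Cinder-3), 44,850 (Brio-1), 43,468 (Brio-2)
Next rejected bid: $37,981 (not a price — pay-as-bid).
Calder wins no units.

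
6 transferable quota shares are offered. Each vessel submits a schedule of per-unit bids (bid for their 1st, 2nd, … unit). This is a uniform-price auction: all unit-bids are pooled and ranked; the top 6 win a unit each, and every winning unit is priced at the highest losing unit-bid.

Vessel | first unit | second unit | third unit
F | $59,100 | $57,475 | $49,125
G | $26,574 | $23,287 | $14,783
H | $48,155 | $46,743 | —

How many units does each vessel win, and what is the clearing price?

Pooled unit-bids ranked (top 6): 59,100 (F-1), 57,475 (F-2), 49,125 (F-3), 48,155 (H-1), 46,743 (H-2), 26,574 (G-1)
Highest rejected unit-bid = $23,287.
Allocation: F 3, G 1, H 2.

F 3, G 1, H 2; clearing price $23,287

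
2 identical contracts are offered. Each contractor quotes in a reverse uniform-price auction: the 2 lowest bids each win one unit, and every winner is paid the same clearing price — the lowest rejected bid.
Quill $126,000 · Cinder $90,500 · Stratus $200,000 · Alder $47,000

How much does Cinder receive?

Bids ranked low→high: 47,000 (Alder), 90,500 (Cinder), 126,000 (Quill), 200,000 (Stratus)
Lowest 2: Alder, Cinder.
First losing bid is Quill's $126,000, which sets the uniform price.
Cinder wins → is paid $126,000.

Cinder is paid $126,000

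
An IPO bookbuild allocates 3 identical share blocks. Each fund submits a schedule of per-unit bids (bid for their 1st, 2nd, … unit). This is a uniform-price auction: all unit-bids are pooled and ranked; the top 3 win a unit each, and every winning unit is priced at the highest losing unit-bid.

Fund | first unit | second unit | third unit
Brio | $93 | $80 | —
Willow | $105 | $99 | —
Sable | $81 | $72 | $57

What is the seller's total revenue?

Pooled unit-bids ranked (top 3): 105 (Willow-1), 99 (Willow-2), 93 (Brio-1)
Highest rejected unit-bid = $81.
Allocation: Brio 1, Willow 2. Every unit priced at $81.
Revenue = 3 × 81 = $243.

Total revenue: $243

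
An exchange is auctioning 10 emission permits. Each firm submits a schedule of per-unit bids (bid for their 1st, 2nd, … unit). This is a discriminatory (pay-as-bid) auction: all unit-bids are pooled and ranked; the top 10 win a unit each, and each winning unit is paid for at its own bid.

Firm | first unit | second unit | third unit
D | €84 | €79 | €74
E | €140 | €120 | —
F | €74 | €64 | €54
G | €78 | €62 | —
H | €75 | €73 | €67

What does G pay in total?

G pays €78

Merging the schedules and taking the best 10: 140 (E-1), 120 (E-2), 84 (D-1), 79 (D-2), 78 (G-1), 75 (H-1), 74 (D-3), 74 (F-1), 73 (H-2), 67 (H-3)
Next rejected bid: €64 (not a price — pay-as-bid).
G's winning unit-bids: 78 = €78.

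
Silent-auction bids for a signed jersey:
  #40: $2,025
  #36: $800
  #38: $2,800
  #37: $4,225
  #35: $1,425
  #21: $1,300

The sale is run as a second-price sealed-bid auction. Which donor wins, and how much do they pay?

#37 pays $2,800

Sorting bids: 4,225 (#37) > 2,800 (#38) > 2,025 (#40) > 1,425 (#35) > 1,300 (#21) > 800 (#36)
Second-price: #37 pays #38's bid of $2,800.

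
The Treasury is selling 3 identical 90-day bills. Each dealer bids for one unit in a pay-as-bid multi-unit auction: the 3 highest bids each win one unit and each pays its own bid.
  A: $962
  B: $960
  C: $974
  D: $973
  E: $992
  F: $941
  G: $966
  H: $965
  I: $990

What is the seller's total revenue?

Bids ranked high→low: 992 (E), 990 (I), 974 (C), 973 (D), 966 (G), …
The 3 highest are E, I, C.
Total revenue = 992 + 990 + 974 = $2,956.

Total revenue: $2,956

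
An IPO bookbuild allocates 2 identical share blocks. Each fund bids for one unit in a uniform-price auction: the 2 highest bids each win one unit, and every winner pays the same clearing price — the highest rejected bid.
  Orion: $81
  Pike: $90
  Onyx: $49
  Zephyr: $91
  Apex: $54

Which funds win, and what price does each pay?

Ordering the bids: 91 (Zephyr), 90 (Pike), 81 (Orion), 54 (Apex), …
Winners (2 units): Zephyr, Pike.
Clearing price = highest rejected bid = $81.

Zephyr, Pike; each pays $81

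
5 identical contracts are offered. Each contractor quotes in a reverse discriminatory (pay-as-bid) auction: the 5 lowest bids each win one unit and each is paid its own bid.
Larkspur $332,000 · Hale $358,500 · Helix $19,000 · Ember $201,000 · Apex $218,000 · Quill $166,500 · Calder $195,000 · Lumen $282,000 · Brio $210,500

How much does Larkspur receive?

Bids ranked low→high: 19,000 (Helix), 166,500 (Quill), 195,000 (Calder), 201,000 (Ember), 210,500 (Brio), 218,000 (Apex), 282,000 (Lumen), …
Winners (5 units): Helix, Quill, Calder, Ember, Brio.
Larkspur does not win → $0.

Larkspur is paid $0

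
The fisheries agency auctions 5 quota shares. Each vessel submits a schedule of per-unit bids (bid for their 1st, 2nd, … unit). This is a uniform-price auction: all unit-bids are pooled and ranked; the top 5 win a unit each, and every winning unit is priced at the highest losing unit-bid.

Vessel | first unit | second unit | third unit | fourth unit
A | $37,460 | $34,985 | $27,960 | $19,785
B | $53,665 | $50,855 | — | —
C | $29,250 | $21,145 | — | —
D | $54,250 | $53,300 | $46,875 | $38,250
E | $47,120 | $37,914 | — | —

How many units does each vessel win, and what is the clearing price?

B 2, D 2, E 1; clearing price $46,875

All unit-bids, highest first — top 5: 54,250 (D-1), 53,665 (B-1), 53,300 (D-2), 50,855 (B-2), 47,120 (E-1)
Highest rejected unit-bid = $46,875.
Allocation: B 2, D 2, E 1.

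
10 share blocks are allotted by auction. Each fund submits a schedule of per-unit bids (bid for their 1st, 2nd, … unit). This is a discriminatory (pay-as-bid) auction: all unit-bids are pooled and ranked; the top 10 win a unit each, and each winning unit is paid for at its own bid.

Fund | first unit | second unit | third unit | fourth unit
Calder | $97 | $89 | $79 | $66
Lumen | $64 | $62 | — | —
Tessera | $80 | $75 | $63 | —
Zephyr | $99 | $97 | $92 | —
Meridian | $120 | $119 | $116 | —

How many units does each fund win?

Pooled unit-bids ranked (top 10): 120 (Meridian-1), 119 (Meridian-2), 116 (Meridian-3), 99 (Zephyr-1), 97 (Calder-1), 97 (Zephyr-2), 92 (Zephyr-3), 89 (Calder-2), 80 (Tessera-1), 79 (Calder-3)
Next rejected bid: $75 (not a price — pay-as-bid).
Allocation: Calder 3, Meridian 3, Tessera 1, Zephyr 3.

Calder 3, Meridian 3, Tessera 1, Zephyr 3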